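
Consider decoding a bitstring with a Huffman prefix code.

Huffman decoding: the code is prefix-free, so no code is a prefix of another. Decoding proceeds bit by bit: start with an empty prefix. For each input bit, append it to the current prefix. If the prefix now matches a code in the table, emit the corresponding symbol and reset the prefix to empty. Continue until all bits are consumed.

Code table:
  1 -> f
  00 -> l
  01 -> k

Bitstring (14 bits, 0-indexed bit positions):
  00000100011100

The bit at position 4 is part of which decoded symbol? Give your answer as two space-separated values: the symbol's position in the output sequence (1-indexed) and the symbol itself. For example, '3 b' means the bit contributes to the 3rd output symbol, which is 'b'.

Answer: 3 k

Derivation:
Bit 0: prefix='0' (no match yet)
Bit 1: prefix='00' -> emit 'l', reset
Bit 2: prefix='0' (no match yet)
Bit 3: prefix='00' -> emit 'l', reset
Bit 4: prefix='0' (no match yet)
Bit 5: prefix='01' -> emit 'k', reset
Bit 6: prefix='0' (no match yet)
Bit 7: prefix='00' -> emit 'l', reset
Bit 8: prefix='0' (no match yet)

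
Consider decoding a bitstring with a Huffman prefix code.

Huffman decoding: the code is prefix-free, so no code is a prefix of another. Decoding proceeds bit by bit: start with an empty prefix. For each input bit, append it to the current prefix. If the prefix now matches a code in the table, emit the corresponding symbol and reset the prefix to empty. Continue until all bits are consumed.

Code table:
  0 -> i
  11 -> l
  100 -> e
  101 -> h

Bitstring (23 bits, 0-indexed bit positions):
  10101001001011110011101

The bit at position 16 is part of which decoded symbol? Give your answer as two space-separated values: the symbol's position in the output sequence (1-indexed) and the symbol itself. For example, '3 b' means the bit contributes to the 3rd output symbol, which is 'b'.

Answer: 7 e

Derivation:
Bit 0: prefix='1' (no match yet)
Bit 1: prefix='10' (no match yet)
Bit 2: prefix='101' -> emit 'h', reset
Bit 3: prefix='0' -> emit 'i', reset
Bit 4: prefix='1' (no match yet)
Bit 5: prefix='10' (no match yet)
Bit 6: prefix='100' -> emit 'e', reset
Bit 7: prefix='1' (no match yet)
Bit 8: prefix='10' (no match yet)
Bit 9: prefix='100' -> emit 'e', reset
Bit 10: prefix='1' (no match yet)
Bit 11: prefix='10' (no match yet)
Bit 12: prefix='101' -> emit 'h', reset
Bit 13: prefix='1' (no match yet)
Bit 14: prefix='11' -> emit 'l', reset
Bit 15: prefix='1' (no match yet)
Bit 16: prefix='10' (no match yet)
Bit 17: prefix='100' -> emit 'e', reset
Bit 18: prefix='1' (no match yet)
Bit 19: prefix='11' -> emit 'l', reset
Bit 20: prefix='1' (no match yet)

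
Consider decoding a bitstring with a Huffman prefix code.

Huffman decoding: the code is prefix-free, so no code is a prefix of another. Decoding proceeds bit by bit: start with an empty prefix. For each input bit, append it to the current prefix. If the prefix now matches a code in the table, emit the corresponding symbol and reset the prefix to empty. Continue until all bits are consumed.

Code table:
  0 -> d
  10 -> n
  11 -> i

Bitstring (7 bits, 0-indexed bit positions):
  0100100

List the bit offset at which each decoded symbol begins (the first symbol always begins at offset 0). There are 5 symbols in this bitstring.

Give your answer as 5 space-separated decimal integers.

Bit 0: prefix='0' -> emit 'd', reset
Bit 1: prefix='1' (no match yet)
Bit 2: prefix='10' -> emit 'n', reset
Bit 3: prefix='0' -> emit 'd', reset
Bit 4: prefix='1' (no match yet)
Bit 5: prefix='10' -> emit 'n', reset
Bit 6: prefix='0' -> emit 'd', reset

Answer: 0 1 3 4 6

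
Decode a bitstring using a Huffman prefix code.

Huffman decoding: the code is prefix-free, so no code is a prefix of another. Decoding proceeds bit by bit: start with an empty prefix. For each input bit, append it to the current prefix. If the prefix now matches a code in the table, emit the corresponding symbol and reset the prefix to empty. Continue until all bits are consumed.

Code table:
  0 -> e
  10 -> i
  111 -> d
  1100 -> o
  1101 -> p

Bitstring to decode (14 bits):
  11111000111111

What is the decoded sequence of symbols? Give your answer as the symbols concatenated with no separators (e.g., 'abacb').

Answer: doedd

Derivation:
Bit 0: prefix='1' (no match yet)
Bit 1: prefix='11' (no match yet)
Bit 2: prefix='111' -> emit 'd', reset
Bit 3: prefix='1' (no match yet)
Bit 4: prefix='11' (no match yet)
Bit 5: prefix='110' (no match yet)
Bit 6: prefix='1100' -> emit 'o', reset
Bit 7: prefix='0' -> emit 'e', reset
Bit 8: prefix='1' (no match yet)
Bit 9: prefix='11' (no match yet)
Bit 10: prefix='111' -> emit 'd', reset
Bit 11: prefix='1' (no match yet)
Bit 12: prefix='11' (no match yet)
Bit 13: prefix='111' -> emit 'd', reset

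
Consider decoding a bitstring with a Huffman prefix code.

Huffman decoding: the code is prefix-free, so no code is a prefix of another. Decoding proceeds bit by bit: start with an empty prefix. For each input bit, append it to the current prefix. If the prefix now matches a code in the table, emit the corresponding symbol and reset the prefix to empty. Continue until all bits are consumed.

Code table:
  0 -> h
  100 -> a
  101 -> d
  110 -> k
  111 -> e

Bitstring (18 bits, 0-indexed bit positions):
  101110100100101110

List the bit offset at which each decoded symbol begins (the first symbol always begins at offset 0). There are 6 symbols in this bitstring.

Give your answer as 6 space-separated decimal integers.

Answer: 0 3 6 9 12 15

Derivation:
Bit 0: prefix='1' (no match yet)
Bit 1: prefix='10' (no match yet)
Bit 2: prefix='101' -> emit 'd', reset
Bit 3: prefix='1' (no match yet)
Bit 4: prefix='11' (no match yet)
Bit 5: prefix='110' -> emit 'k', reset
Bit 6: prefix='1' (no match yet)
Bit 7: prefix='10' (no match yet)
Bit 8: prefix='100' -> emit 'a', reset
Bit 9: prefix='1' (no match yet)
Bit 10: prefix='10' (no match yet)
Bit 11: prefix='100' -> emit 'a', reset
Bit 12: prefix='1' (no match yet)
Bit 13: prefix='10' (no match yet)
Bit 14: prefix='101' -> emit 'd', reset
Bit 15: prefix='1' (no match yet)
Bit 16: prefix='11' (no match yet)
Bit 17: prefix='110' -> emit 'k', reset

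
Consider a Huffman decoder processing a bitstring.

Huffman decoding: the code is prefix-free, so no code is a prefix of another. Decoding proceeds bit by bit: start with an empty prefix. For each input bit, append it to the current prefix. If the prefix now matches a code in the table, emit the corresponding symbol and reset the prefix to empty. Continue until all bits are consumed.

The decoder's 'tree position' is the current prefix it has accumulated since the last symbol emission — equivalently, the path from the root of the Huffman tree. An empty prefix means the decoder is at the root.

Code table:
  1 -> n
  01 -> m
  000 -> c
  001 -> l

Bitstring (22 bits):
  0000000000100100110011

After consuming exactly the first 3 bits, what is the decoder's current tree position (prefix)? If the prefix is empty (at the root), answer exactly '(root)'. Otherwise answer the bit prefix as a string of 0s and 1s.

Answer: (root)

Derivation:
Bit 0: prefix='0' (no match yet)
Bit 1: prefix='00' (no match yet)
Bit 2: prefix='000' -> emit 'c', reset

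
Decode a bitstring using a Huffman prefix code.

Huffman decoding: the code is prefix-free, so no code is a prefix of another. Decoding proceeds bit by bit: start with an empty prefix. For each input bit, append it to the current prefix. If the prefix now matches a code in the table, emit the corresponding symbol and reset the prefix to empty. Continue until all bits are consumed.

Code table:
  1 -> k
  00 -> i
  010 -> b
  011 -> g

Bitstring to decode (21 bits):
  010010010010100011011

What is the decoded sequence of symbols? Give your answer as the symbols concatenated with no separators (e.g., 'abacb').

Answer: bbbbkigg

Derivation:
Bit 0: prefix='0' (no match yet)
Bit 1: prefix='01' (no match yet)
Bit 2: prefix='010' -> emit 'b', reset
Bit 3: prefix='0' (no match yet)
Bit 4: prefix='01' (no match yet)
Bit 5: prefix='010' -> emit 'b', reset
Bit 6: prefix='0' (no match yet)
Bit 7: prefix='01' (no match yet)
Bit 8: prefix='010' -> emit 'b', reset
Bit 9: prefix='0' (no match yet)
Bit 10: prefix='01' (no match yet)
Bit 11: prefix='010' -> emit 'b', reset
Bit 12: prefix='1' -> emit 'k', reset
Bit 13: prefix='0' (no match yet)
Bit 14: prefix='00' -> emit 'i', reset
Bit 15: prefix='0' (no match yet)
Bit 16: prefix='01' (no match yet)
Bit 17: prefix='011' -> emit 'g', reset
Bit 18: prefix='0' (no match yet)
Bit 19: prefix='01' (no match yet)
Bit 20: prefix='011' -> emit 'g', reset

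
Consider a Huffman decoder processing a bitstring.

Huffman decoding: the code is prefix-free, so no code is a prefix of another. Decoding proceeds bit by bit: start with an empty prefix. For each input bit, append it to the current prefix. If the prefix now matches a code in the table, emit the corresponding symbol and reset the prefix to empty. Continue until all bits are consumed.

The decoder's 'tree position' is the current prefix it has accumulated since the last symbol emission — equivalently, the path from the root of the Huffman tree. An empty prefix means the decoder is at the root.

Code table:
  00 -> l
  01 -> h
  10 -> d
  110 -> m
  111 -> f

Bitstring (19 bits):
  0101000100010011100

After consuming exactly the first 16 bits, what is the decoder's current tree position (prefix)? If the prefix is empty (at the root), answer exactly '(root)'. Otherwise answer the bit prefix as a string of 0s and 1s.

Answer: 11

Derivation:
Bit 0: prefix='0' (no match yet)
Bit 1: prefix='01' -> emit 'h', reset
Bit 2: prefix='0' (no match yet)
Bit 3: prefix='01' -> emit 'h', reset
Bit 4: prefix='0' (no match yet)
Bit 5: prefix='00' -> emit 'l', reset
Bit 6: prefix='0' (no match yet)
Bit 7: prefix='01' -> emit 'h', reset
Bit 8: prefix='0' (no match yet)
Bit 9: prefix='00' -> emit 'l', reset
Bit 10: prefix='0' (no match yet)
Bit 11: prefix='01' -> emit 'h', reset
Bit 12: prefix='0' (no match yet)
Bit 13: prefix='00' -> emit 'l', reset
Bit 14: prefix='1' (no match yet)
Bit 15: prefix='11' (no match yet)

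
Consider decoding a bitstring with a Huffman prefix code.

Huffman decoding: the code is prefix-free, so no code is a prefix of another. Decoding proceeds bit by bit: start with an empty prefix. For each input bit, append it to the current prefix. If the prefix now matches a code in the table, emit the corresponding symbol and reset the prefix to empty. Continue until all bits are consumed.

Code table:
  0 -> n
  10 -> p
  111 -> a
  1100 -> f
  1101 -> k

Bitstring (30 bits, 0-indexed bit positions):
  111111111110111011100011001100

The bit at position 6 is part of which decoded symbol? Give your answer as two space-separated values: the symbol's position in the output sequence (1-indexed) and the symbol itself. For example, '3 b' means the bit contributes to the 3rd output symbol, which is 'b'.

Answer: 3 a

Derivation:
Bit 0: prefix='1' (no match yet)
Bit 1: prefix='11' (no match yet)
Bit 2: prefix='111' -> emit 'a', reset
Bit 3: prefix='1' (no match yet)
Bit 4: prefix='11' (no match yet)
Bit 5: prefix='111' -> emit 'a', reset
Bit 6: prefix='1' (no match yet)
Bit 7: prefix='11' (no match yet)
Bit 8: prefix='111' -> emit 'a', reset
Bit 9: prefix='1' (no match yet)
Bit 10: prefix='11' (no match yet)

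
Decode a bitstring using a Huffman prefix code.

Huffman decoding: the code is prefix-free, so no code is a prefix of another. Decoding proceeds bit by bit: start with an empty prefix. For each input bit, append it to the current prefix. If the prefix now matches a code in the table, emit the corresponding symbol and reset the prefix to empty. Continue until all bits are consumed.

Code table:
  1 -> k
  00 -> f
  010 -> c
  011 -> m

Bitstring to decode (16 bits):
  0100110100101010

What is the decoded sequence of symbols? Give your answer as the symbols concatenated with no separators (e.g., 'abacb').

Bit 0: prefix='0' (no match yet)
Bit 1: prefix='01' (no match yet)
Bit 2: prefix='010' -> emit 'c', reset
Bit 3: prefix='0' (no match yet)
Bit 4: prefix='01' (no match yet)
Bit 5: prefix='011' -> emit 'm', reset
Bit 6: prefix='0' (no match yet)
Bit 7: prefix='01' (no match yet)
Bit 8: prefix='010' -> emit 'c', reset
Bit 9: prefix='0' (no match yet)
Bit 10: prefix='01' (no match yet)
Bit 11: prefix='010' -> emit 'c', reset
Bit 12: prefix='1' -> emit 'k', reset
Bit 13: prefix='0' (no match yet)
Bit 14: prefix='01' (no match yet)
Bit 15: prefix='010' -> emit 'c', reset

Answer: cmcckc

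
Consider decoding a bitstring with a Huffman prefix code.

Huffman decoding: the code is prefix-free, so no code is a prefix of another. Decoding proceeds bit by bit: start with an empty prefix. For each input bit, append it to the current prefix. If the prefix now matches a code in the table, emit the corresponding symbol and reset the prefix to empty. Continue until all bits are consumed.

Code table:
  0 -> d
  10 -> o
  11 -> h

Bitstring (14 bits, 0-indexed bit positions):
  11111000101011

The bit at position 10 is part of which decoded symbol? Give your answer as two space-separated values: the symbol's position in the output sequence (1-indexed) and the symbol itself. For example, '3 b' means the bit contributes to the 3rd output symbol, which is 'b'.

Bit 0: prefix='1' (no match yet)
Bit 1: prefix='11' -> emit 'h', reset
Bit 2: prefix='1' (no match yet)
Bit 3: prefix='11' -> emit 'h', reset
Bit 4: prefix='1' (no match yet)
Bit 5: prefix='10' -> emit 'o', reset
Bit 6: prefix='0' -> emit 'd', reset
Bit 7: prefix='0' -> emit 'd', reset
Bit 8: prefix='1' (no match yet)
Bit 9: prefix='10' -> emit 'o', reset
Bit 10: prefix='1' (no match yet)
Bit 11: prefix='10' -> emit 'o', reset
Bit 12: prefix='1' (no match yet)
Bit 13: prefix='11' -> emit 'h', reset

Answer: 7 o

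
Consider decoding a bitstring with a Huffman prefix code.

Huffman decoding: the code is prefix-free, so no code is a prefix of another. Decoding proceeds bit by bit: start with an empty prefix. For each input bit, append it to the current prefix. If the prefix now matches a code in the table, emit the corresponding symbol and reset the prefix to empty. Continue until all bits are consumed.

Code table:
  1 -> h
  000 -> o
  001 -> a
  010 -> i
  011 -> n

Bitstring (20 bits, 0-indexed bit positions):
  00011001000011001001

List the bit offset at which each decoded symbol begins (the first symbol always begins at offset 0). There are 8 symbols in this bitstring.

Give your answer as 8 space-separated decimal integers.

Bit 0: prefix='0' (no match yet)
Bit 1: prefix='00' (no match yet)
Bit 2: prefix='000' -> emit 'o', reset
Bit 3: prefix='1' -> emit 'h', reset
Bit 4: prefix='1' -> emit 'h', reset
Bit 5: prefix='0' (no match yet)
Bit 6: prefix='00' (no match yet)
Bit 7: prefix='001' -> emit 'a', reset
Bit 8: prefix='0' (no match yet)
Bit 9: prefix='00' (no match yet)
Bit 10: prefix='000' -> emit 'o', reset
Bit 11: prefix='0' (no match yet)
Bit 12: prefix='01' (no match yet)
Bit 13: prefix='011' -> emit 'n', reset
Bit 14: prefix='0' (no match yet)
Bit 15: prefix='00' (no match yet)
Bit 16: prefix='001' -> emit 'a', reset
Bit 17: prefix='0' (no match yet)
Bit 18: prefix='00' (no match yet)
Bit 19: prefix='001' -> emit 'a', reset

Answer: 0 3 4 5 8 11 14 17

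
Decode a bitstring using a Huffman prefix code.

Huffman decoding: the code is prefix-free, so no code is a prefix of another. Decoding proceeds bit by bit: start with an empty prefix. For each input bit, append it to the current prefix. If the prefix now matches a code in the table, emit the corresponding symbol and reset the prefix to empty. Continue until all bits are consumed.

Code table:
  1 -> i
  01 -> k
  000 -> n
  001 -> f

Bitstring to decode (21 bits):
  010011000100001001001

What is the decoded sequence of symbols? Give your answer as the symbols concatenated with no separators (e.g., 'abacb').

Bit 0: prefix='0' (no match yet)
Bit 1: prefix='01' -> emit 'k', reset
Bit 2: prefix='0' (no match yet)
Bit 3: prefix='00' (no match yet)
Bit 4: prefix='001' -> emit 'f', reset
Bit 5: prefix='1' -> emit 'i', reset
Bit 6: prefix='0' (no match yet)
Bit 7: prefix='00' (no match yet)
Bit 8: prefix='000' -> emit 'n', reset
Bit 9: prefix='1' -> emit 'i', reset
Bit 10: prefix='0' (no match yet)
Bit 11: prefix='00' (no match yet)
Bit 12: prefix='000' -> emit 'n', reset
Bit 13: prefix='0' (no match yet)
Bit 14: prefix='01' -> emit 'k', reset
Bit 15: prefix='0' (no match yet)
Bit 16: prefix='00' (no match yet)
Bit 17: prefix='001' -> emit 'f', reset
Bit 18: prefix='0' (no match yet)
Bit 19: prefix='00' (no match yet)
Bit 20: prefix='001' -> emit 'f', reset

Answer: kfininkff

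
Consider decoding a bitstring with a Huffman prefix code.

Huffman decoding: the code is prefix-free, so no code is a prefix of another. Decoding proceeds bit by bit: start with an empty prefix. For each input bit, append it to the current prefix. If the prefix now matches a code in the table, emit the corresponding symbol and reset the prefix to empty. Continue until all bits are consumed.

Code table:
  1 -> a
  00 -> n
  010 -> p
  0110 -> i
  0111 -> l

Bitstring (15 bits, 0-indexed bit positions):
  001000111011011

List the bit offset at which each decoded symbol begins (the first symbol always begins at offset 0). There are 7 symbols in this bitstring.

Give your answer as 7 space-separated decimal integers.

Answer: 0 2 3 5 9 13 14

Derivation:
Bit 0: prefix='0' (no match yet)
Bit 1: prefix='00' -> emit 'n', reset
Bit 2: prefix='1' -> emit 'a', reset
Bit 3: prefix='0' (no match yet)
Bit 4: prefix='00' -> emit 'n', reset
Bit 5: prefix='0' (no match yet)
Bit 6: prefix='01' (no match yet)
Bit 7: prefix='011' (no match yet)
Bit 8: prefix='0111' -> emit 'l', reset
Bit 9: prefix='0' (no match yet)
Bit 10: prefix='01' (no match yet)
Bit 11: prefix='011' (no match yet)
Bit 12: prefix='0110' -> emit 'i', reset
Bit 13: prefix='1' -> emit 'a', reset
Bit 14: prefix='1' -> emit 'a', reset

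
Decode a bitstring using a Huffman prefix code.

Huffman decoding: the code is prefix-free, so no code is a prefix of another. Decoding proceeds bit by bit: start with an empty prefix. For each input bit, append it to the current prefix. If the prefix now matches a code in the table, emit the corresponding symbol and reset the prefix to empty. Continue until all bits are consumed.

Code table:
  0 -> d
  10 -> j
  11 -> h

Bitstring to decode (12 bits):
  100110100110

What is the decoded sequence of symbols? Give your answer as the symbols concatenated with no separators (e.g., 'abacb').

Answer: jdhdjdhd

Derivation:
Bit 0: prefix='1' (no match yet)
Bit 1: prefix='10' -> emit 'j', reset
Bit 2: prefix='0' -> emit 'd', reset
Bit 3: prefix='1' (no match yet)
Bit 4: prefix='11' -> emit 'h', reset
Bit 5: prefix='0' -> emit 'd', reset
Bit 6: prefix='1' (no match yet)
Bit 7: prefix='10' -> emit 'j', reset
Bit 8: prefix='0' -> emit 'd', reset
Bit 9: prefix='1' (no match yet)
Bit 10: prefix='11' -> emit 'h', reset
Bit 11: prefix='0' -> emit 'd', reset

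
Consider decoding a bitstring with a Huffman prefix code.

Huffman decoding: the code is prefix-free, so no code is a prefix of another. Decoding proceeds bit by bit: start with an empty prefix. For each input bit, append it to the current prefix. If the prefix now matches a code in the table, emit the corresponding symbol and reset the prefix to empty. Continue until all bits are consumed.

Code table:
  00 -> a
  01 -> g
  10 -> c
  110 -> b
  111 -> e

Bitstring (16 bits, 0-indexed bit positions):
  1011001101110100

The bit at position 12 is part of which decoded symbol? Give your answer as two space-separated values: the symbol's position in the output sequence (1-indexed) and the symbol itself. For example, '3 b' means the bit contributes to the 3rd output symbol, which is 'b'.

Answer: 6 g

Derivation:
Bit 0: prefix='1' (no match yet)
Bit 1: prefix='10' -> emit 'c', reset
Bit 2: prefix='1' (no match yet)
Bit 3: prefix='11' (no match yet)
Bit 4: prefix='110' -> emit 'b', reset
Bit 5: prefix='0' (no match yet)
Bit 6: prefix='01' -> emit 'g', reset
Bit 7: prefix='1' (no match yet)
Bit 8: prefix='10' -> emit 'c', reset
Bit 9: prefix='1' (no match yet)
Bit 10: prefix='11' (no match yet)
Bit 11: prefix='111' -> emit 'e', reset
Bit 12: prefix='0' (no match yet)
Bit 13: prefix='01' -> emit 'g', reset
Bit 14: prefix='0' (no match yet)
Bit 15: prefix='00' -> emit 'a', reset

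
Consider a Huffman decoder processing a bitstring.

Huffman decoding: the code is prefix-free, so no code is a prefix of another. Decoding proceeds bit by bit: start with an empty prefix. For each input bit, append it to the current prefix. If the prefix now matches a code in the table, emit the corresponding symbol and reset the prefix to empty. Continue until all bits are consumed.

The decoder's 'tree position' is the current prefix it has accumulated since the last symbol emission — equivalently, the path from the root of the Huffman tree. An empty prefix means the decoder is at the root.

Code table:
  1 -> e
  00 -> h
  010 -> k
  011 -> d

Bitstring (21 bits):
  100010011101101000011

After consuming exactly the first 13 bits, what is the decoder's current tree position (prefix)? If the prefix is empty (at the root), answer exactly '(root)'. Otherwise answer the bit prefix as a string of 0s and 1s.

Bit 0: prefix='1' -> emit 'e', reset
Bit 1: prefix='0' (no match yet)
Bit 2: prefix='00' -> emit 'h', reset
Bit 3: prefix='0' (no match yet)
Bit 4: prefix='01' (no match yet)
Bit 5: prefix='010' -> emit 'k', reset
Bit 6: prefix='0' (no match yet)
Bit 7: prefix='01' (no match yet)
Bit 8: prefix='011' -> emit 'd', reset
Bit 9: prefix='1' -> emit 'e', reset
Bit 10: prefix='0' (no match yet)
Bit 11: prefix='01' (no match yet)
Bit 12: prefix='011' -> emit 'd', reset

Answer: (root)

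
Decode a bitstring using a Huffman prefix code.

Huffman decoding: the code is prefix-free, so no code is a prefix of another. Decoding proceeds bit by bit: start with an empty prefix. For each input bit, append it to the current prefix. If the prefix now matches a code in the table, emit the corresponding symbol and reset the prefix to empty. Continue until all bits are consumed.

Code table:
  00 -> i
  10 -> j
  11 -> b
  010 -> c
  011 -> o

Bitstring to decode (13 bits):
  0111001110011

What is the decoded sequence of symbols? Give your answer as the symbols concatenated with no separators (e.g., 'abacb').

Answer: ojojo

Derivation:
Bit 0: prefix='0' (no match yet)
Bit 1: prefix='01' (no match yet)
Bit 2: prefix='011' -> emit 'o', reset
Bit 3: prefix='1' (no match yet)
Bit 4: prefix='10' -> emit 'j', reset
Bit 5: prefix='0' (no match yet)
Bit 6: prefix='01' (no match yet)
Bit 7: prefix='011' -> emit 'o', reset
Bit 8: prefix='1' (no match yet)
Bit 9: prefix='10' -> emit 'j', reset
Bit 10: prefix='0' (no match yet)
Bit 11: prefix='01' (no match yet)
Bit 12: prefix='011' -> emit 'o', reset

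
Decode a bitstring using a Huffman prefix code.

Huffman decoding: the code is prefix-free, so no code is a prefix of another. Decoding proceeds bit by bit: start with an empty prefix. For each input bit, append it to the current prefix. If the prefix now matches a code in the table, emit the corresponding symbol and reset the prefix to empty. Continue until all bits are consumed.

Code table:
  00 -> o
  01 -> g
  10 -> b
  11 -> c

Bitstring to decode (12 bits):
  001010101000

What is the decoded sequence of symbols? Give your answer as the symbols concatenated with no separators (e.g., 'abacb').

Bit 0: prefix='0' (no match yet)
Bit 1: prefix='00' -> emit 'o', reset
Bit 2: prefix='1' (no match yet)
Bit 3: prefix='10' -> emit 'b', reset
Bit 4: prefix='1' (no match yet)
Bit 5: prefix='10' -> emit 'b', reset
Bit 6: prefix='1' (no match yet)
Bit 7: prefix='10' -> emit 'b', reset
Bit 8: prefix='1' (no match yet)
Bit 9: prefix='10' -> emit 'b', reset
Bit 10: prefix='0' (no match yet)
Bit 11: prefix='00' -> emit 'o', reset

Answer: obbbbo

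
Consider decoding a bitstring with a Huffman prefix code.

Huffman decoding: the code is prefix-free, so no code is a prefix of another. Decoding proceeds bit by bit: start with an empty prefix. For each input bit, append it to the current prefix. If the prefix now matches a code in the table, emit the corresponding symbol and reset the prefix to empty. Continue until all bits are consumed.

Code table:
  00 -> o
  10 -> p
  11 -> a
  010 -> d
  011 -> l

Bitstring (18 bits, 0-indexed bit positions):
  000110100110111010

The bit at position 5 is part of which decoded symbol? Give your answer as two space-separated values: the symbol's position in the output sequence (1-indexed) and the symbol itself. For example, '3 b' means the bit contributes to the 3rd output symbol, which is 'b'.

Answer: 3 d

Derivation:
Bit 0: prefix='0' (no match yet)
Bit 1: prefix='00' -> emit 'o', reset
Bit 2: prefix='0' (no match yet)
Bit 3: prefix='01' (no match yet)
Bit 4: prefix='011' -> emit 'l', reset
Bit 5: prefix='0' (no match yet)
Bit 6: prefix='01' (no match yet)
Bit 7: prefix='010' -> emit 'd', reset
Bit 8: prefix='0' (no match yet)
Bit 9: prefix='01' (no match yet)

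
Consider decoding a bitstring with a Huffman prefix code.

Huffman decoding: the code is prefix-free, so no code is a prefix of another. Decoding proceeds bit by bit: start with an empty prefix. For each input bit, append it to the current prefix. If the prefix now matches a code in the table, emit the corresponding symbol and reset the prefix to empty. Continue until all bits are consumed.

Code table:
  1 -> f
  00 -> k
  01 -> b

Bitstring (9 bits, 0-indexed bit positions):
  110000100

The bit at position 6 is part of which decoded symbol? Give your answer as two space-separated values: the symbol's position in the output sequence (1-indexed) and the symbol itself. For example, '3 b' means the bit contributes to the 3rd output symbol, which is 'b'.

Bit 0: prefix='1' -> emit 'f', reset
Bit 1: prefix='1' -> emit 'f', reset
Bit 2: prefix='0' (no match yet)
Bit 3: prefix='00' -> emit 'k', reset
Bit 4: prefix='0' (no match yet)
Bit 5: prefix='00' -> emit 'k', reset
Bit 6: prefix='1' -> emit 'f', reset
Bit 7: prefix='0' (no match yet)
Bit 8: prefix='00' -> emit 'k', reset

Answer: 5 f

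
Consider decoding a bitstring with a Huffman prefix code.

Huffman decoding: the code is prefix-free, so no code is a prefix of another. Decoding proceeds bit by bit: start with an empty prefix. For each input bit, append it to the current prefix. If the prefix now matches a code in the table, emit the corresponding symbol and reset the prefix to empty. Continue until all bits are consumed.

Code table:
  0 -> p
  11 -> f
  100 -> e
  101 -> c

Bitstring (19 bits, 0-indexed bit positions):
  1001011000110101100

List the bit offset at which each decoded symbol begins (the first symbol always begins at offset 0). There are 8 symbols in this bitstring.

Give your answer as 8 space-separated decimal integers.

Bit 0: prefix='1' (no match yet)
Bit 1: prefix='10' (no match yet)
Bit 2: prefix='100' -> emit 'e', reset
Bit 3: prefix='1' (no match yet)
Bit 4: prefix='10' (no match yet)
Bit 5: prefix='101' -> emit 'c', reset
Bit 6: prefix='1' (no match yet)
Bit 7: prefix='10' (no match yet)
Bit 8: prefix='100' -> emit 'e', reset
Bit 9: prefix='0' -> emit 'p', reset
Bit 10: prefix='1' (no match yet)
Bit 11: prefix='11' -> emit 'f', reset
Bit 12: prefix='0' -> emit 'p', reset
Bit 13: prefix='1' (no match yet)
Bit 14: prefix='10' (no match yet)
Bit 15: prefix='101' -> emit 'c', reset
Bit 16: prefix='1' (no match yet)
Bit 17: prefix='10' (no match yet)
Bit 18: prefix='100' -> emit 'e', reset

Answer: 0 3 6 9 10 12 13 16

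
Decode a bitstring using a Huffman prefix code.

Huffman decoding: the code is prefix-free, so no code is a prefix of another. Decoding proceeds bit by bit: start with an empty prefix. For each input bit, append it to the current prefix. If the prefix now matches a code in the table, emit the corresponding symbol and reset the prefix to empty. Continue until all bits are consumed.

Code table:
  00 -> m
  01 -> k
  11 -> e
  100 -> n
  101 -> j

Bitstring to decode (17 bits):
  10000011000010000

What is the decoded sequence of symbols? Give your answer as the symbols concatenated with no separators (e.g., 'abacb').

Answer: nmknmnm

Derivation:
Bit 0: prefix='1' (no match yet)
Bit 1: prefix='10' (no match yet)
Bit 2: prefix='100' -> emit 'n', reset
Bit 3: prefix='0' (no match yet)
Bit 4: prefix='00' -> emit 'm', reset
Bit 5: prefix='0' (no match yet)
Bit 6: prefix='01' -> emit 'k', reset
Bit 7: prefix='1' (no match yet)
Bit 8: prefix='10' (no match yet)
Bit 9: prefix='100' -> emit 'n', reset
Bit 10: prefix='0' (no match yet)
Bit 11: prefix='00' -> emit 'm', reset
Bit 12: prefix='1' (no match yet)
Bit 13: prefix='10' (no match yet)
Bit 14: prefix='100' -> emit 'n', reset
Bit 15: prefix='0' (no match yet)
Bit 16: prefix='00' -> emit 'm', reset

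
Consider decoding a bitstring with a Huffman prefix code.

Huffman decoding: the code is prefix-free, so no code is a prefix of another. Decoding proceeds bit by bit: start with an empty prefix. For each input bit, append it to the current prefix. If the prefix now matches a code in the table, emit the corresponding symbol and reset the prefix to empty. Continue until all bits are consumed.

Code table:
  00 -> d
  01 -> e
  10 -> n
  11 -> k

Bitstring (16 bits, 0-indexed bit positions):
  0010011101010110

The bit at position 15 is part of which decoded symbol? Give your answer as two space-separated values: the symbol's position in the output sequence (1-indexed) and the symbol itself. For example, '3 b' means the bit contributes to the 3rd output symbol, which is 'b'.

Answer: 8 n

Derivation:
Bit 0: prefix='0' (no match yet)
Bit 1: prefix='00' -> emit 'd', reset
Bit 2: prefix='1' (no match yet)
Bit 3: prefix='10' -> emit 'n', reset
Bit 4: prefix='0' (no match yet)
Bit 5: prefix='01' -> emit 'e', reset
Bit 6: prefix='1' (no match yet)
Bit 7: prefix='11' -> emit 'k', reset
Bit 8: prefix='0' (no match yet)
Bit 9: prefix='01' -> emit 'e', reset
Bit 10: prefix='0' (no match yet)
Bit 11: prefix='01' -> emit 'e', reset
Bit 12: prefix='0' (no match yet)
Bit 13: prefix='01' -> emit 'e', reset
Bit 14: prefix='1' (no match yet)
Bit 15: prefix='10' -> emit 'n', reset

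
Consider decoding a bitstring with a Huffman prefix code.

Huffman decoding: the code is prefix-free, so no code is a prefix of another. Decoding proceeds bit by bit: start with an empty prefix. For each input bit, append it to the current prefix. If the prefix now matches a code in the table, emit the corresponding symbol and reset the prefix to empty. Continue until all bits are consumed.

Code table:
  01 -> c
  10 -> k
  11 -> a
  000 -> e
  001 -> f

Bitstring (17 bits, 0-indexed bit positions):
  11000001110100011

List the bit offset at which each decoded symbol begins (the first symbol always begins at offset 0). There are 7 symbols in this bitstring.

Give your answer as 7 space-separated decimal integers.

Bit 0: prefix='1' (no match yet)
Bit 1: prefix='11' -> emit 'a', reset
Bit 2: prefix='0' (no match yet)
Bit 3: prefix='00' (no match yet)
Bit 4: prefix='000' -> emit 'e', reset
Bit 5: prefix='0' (no match yet)
Bit 6: prefix='00' (no match yet)
Bit 7: prefix='001' -> emit 'f', reset
Bit 8: prefix='1' (no match yet)
Bit 9: prefix='11' -> emit 'a', reset
Bit 10: prefix='0' (no match yet)
Bit 11: prefix='01' -> emit 'c', reset
Bit 12: prefix='0' (no match yet)
Bit 13: prefix='00' (no match yet)
Bit 14: prefix='000' -> emit 'e', reset
Bit 15: prefix='1' (no match yet)
Bit 16: prefix='11' -> emit 'a', reset

Answer: 0 2 5 8 10 12 15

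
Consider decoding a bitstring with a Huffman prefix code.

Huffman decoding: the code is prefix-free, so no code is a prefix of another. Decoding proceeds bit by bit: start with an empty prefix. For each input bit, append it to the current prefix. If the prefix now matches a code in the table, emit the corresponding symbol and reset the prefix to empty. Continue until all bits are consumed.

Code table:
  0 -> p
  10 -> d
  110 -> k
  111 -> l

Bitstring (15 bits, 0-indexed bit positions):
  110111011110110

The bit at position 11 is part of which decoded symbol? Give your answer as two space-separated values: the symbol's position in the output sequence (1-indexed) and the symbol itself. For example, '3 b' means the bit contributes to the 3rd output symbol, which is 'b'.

Bit 0: prefix='1' (no match yet)
Bit 1: prefix='11' (no match yet)
Bit 2: prefix='110' -> emit 'k', reset
Bit 3: prefix='1' (no match yet)
Bit 4: prefix='11' (no match yet)
Bit 5: prefix='111' -> emit 'l', reset
Bit 6: prefix='0' -> emit 'p', reset
Bit 7: prefix='1' (no match yet)
Bit 8: prefix='11' (no match yet)
Bit 9: prefix='111' -> emit 'l', reset
Bit 10: prefix='1' (no match yet)
Bit 11: prefix='10' -> emit 'd', reset
Bit 12: prefix='1' (no match yet)
Bit 13: prefix='11' (no match yet)
Bit 14: prefix='110' -> emit 'k', reset

Answer: 5 d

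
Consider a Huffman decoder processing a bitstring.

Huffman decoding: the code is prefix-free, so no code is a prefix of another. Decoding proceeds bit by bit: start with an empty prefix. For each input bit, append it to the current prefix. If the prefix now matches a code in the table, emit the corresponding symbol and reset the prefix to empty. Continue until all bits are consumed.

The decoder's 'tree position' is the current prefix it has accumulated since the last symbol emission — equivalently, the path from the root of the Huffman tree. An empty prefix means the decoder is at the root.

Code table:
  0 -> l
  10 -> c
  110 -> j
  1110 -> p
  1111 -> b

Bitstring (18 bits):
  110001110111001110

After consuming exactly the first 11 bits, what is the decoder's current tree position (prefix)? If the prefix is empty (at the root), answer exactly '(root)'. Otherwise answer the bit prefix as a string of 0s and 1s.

Answer: 11

Derivation:
Bit 0: prefix='1' (no match yet)
Bit 1: prefix='11' (no match yet)
Bit 2: prefix='110' -> emit 'j', reset
Bit 3: prefix='0' -> emit 'l', reset
Bit 4: prefix='0' -> emit 'l', reset
Bit 5: prefix='1' (no match yet)
Bit 6: prefix='11' (no match yet)
Bit 7: prefix='111' (no match yet)
Bit 8: prefix='1110' -> emit 'p', reset
Bit 9: prefix='1' (no match yet)
Bit 10: prefix='11' (no match yet)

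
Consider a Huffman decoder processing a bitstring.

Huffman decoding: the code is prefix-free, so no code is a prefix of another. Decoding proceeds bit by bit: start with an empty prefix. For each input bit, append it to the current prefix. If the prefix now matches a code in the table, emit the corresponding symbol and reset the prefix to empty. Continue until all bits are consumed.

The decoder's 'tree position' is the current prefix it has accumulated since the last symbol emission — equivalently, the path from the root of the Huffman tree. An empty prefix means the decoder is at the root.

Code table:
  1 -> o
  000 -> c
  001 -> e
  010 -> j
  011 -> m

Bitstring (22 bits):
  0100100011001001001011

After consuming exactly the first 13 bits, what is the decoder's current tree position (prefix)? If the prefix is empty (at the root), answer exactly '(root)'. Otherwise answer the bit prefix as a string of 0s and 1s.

Bit 0: prefix='0' (no match yet)
Bit 1: prefix='01' (no match yet)
Bit 2: prefix='010' -> emit 'j', reset
Bit 3: prefix='0' (no match yet)
Bit 4: prefix='01' (no match yet)
Bit 5: prefix='010' -> emit 'j', reset
Bit 6: prefix='0' (no match yet)
Bit 7: prefix='00' (no match yet)
Bit 8: prefix='001' -> emit 'e', reset
Bit 9: prefix='1' -> emit 'o', reset
Bit 10: prefix='0' (no match yet)
Bit 11: prefix='00' (no match yet)
Bit 12: prefix='001' -> emit 'e', reset

Answer: (root)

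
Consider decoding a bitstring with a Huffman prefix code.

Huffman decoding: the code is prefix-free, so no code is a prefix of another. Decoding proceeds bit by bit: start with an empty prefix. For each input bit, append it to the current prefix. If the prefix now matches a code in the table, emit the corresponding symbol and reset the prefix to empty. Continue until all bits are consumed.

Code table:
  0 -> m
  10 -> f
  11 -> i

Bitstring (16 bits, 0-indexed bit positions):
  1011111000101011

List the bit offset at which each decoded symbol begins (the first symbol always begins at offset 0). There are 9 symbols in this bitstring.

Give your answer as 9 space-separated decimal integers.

Bit 0: prefix='1' (no match yet)
Bit 1: prefix='10' -> emit 'f', reset
Bit 2: prefix='1' (no match yet)
Bit 3: prefix='11' -> emit 'i', reset
Bit 4: prefix='1' (no match yet)
Bit 5: prefix='11' -> emit 'i', reset
Bit 6: prefix='1' (no match yet)
Bit 7: prefix='10' -> emit 'f', reset
Bit 8: prefix='0' -> emit 'm', reset
Bit 9: prefix='0' -> emit 'm', reset
Bit 10: prefix='1' (no match yet)
Bit 11: prefix='10' -> emit 'f', reset
Bit 12: prefix='1' (no match yet)
Bit 13: prefix='10' -> emit 'f', reset
Bit 14: prefix='1' (no match yet)
Bit 15: prefix='11' -> emit 'i', reset

Answer: 0 2 4 6 8 9 10 12 14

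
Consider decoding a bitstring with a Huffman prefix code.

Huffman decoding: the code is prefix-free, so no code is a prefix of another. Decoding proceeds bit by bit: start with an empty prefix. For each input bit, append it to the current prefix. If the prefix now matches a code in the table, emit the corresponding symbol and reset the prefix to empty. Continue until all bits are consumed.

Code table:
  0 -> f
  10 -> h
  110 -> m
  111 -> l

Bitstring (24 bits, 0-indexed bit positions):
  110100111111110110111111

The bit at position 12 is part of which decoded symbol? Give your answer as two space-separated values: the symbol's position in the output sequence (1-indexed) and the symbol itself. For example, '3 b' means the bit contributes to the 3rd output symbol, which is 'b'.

Bit 0: prefix='1' (no match yet)
Bit 1: prefix='11' (no match yet)
Bit 2: prefix='110' -> emit 'm', reset
Bit 3: prefix='1' (no match yet)
Bit 4: prefix='10' -> emit 'h', reset
Bit 5: prefix='0' -> emit 'f', reset
Bit 6: prefix='1' (no match yet)
Bit 7: prefix='11' (no match yet)
Bit 8: prefix='111' -> emit 'l', reset
Bit 9: prefix='1' (no match yet)
Bit 10: prefix='11' (no match yet)
Bit 11: prefix='111' -> emit 'l', reset
Bit 12: prefix='1' (no match yet)
Bit 13: prefix='11' (no match yet)
Bit 14: prefix='110' -> emit 'm', reset
Bit 15: prefix='1' (no match yet)
Bit 16: prefix='11' (no match yet)

Answer: 6 m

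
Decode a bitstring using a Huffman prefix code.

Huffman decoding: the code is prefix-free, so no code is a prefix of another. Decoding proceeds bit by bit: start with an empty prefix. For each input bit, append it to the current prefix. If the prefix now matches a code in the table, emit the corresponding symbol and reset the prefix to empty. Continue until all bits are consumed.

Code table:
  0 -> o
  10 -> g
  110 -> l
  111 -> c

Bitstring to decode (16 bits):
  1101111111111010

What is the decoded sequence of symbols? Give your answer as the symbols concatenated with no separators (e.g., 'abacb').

Answer: lcccgg

Derivation:
Bit 0: prefix='1' (no match yet)
Bit 1: prefix='11' (no match yet)
Bit 2: prefix='110' -> emit 'l', reset
Bit 3: prefix='1' (no match yet)
Bit 4: prefix='11' (no match yet)
Bit 5: prefix='111' -> emit 'c', reset
Bit 6: prefix='1' (no match yet)
Bit 7: prefix='11' (no match yet)
Bit 8: prefix='111' -> emit 'c', reset
Bit 9: prefix='1' (no match yet)
Bit 10: prefix='11' (no match yet)
Bit 11: prefix='111' -> emit 'c', reset
Bit 12: prefix='1' (no match yet)
Bit 13: prefix='10' -> emit 'g', reset
Bit 14: prefix='1' (no match yet)
Bit 15: prefix='10' -> emit 'g', reset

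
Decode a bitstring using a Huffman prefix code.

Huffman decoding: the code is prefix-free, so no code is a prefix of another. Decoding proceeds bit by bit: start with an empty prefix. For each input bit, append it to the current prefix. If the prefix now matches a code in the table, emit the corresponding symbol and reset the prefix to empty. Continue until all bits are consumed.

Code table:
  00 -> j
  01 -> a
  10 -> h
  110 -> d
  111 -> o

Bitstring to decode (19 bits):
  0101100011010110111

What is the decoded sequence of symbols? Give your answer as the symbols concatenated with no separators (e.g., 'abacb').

Bit 0: prefix='0' (no match yet)
Bit 1: prefix='01' -> emit 'a', reset
Bit 2: prefix='0' (no match yet)
Bit 3: prefix='01' -> emit 'a', reset
Bit 4: prefix='1' (no match yet)
Bit 5: prefix='10' -> emit 'h', reset
Bit 6: prefix='0' (no match yet)
Bit 7: prefix='00' -> emit 'j', reset
Bit 8: prefix='1' (no match yet)
Bit 9: prefix='11' (no match yet)
Bit 10: prefix='110' -> emit 'd', reset
Bit 11: prefix='1' (no match yet)
Bit 12: prefix='10' -> emit 'h', reset
Bit 13: prefix='1' (no match yet)
Bit 14: prefix='11' (no match yet)
Bit 15: prefix='110' -> emit 'd', reset
Bit 16: prefix='1' (no match yet)
Bit 17: prefix='11' (no match yet)
Bit 18: prefix='111' -> emit 'o', reset

Answer: aahjdhdo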